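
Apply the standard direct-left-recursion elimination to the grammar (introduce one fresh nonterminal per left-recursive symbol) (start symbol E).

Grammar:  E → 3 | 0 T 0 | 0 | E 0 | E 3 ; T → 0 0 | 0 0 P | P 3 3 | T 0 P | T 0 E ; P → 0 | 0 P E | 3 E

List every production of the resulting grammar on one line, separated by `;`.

Left recursion appears on E, T.
For E: α = {0, 3}, β = {3, 0 T 0, 0}. Rewrite as E → β E' and E' → α E' | ε.
For T: α = {0 P, 0 E}, β = {0 0, 0 0 P, P 3 3}. Rewrite as T → β T' and T' → α T' | ε.

E → 3 E' | 0 T 0 E' | 0 E'; T → 0 0 T' | 0 0 P T' | P 3 3 T'; P → 0 | 0 P E | 3 E; E' → 0 E' | 3 E' | ε; T' → 0 P T' | 0 E T' | ε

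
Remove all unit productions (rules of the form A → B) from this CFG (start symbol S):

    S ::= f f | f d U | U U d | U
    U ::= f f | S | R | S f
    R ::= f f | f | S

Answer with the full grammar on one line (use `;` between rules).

S ::= f f | S f | f d U | U U d | f; U ::= f f | S f | f d U | U U d | f; R ::= f f | S f | f d U | U U d | f

Unit pairs: R ⇒* {S, U}; S ⇒* {R, U}; U ⇒* {R, S}.
Replace each nonterminal's rules with the union of the non-unit rules of every nonterminal it unit-derives.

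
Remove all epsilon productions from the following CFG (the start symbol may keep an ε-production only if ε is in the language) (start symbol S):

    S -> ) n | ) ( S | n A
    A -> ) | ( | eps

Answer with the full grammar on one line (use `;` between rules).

Nullable set = {A}.
ε ∉ L(G), so no ε-production is kept.
Add the nullable-subset variants: S → n A gives n A | n.

S -> ) n | ) ( S | n A | n; A -> ) | (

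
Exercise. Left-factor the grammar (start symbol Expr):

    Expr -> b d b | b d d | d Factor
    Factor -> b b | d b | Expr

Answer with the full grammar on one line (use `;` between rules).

Expr has alternatives sharing prefix 'b d': factor to Expr → b d Expr1 with Expr1 → b | d.

Expr -> d Factor | b d Expr1; Factor -> b b | d b | Expr; Expr1 -> b | d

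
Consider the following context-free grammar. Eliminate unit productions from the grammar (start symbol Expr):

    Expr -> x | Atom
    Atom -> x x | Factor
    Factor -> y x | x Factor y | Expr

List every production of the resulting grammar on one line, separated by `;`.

Unit pairs: Atom ⇒* {Expr, Factor}; Expr ⇒* {Atom, Factor}; Factor ⇒* {Atom, Expr}.
For each unit pair (A, B), copy every non-unit production of B to A, then drop all unit productions.

Expr -> x x | y x | x Factor y | x; Atom -> x x | y x | x Factor y | x; Factor -> x x | y x | x Factor y | x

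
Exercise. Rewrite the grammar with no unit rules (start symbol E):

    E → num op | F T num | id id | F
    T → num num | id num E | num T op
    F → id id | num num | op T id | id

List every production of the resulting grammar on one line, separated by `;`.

Unit pairs: E ⇒* {F}.
For each unit pair (A, B), copy every non-unit production of B to A, then drop all unit productions.

E → num op | F T num | id id | num num | op T id | id; T → num num | id num E | num T op; F → id id | num num | op T id | id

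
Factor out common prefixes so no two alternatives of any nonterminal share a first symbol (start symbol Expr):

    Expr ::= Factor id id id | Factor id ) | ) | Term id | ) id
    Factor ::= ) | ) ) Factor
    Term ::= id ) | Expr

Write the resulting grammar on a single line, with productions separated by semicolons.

Expr ::= Term id | Factor id Expr1 | ) Expr2; Factor ::= ) Factor1; Term ::= id ) | Expr; Expr1 ::= id id | ); Expr2 ::= ε | id; Factor1 ::= ε | ) Factor

Expr has alternatives sharing prefix 'Factor id': factor to Expr → Factor id Expr1 with Expr1 → id id | ).
Expr has alternatives sharing prefix ')': factor to Expr → ) Expr2 with Expr2 → ε | id.
Factor has alternatives sharing prefix ')': factor to Factor → ) Factor1 with Factor1 → ε | ) Factor.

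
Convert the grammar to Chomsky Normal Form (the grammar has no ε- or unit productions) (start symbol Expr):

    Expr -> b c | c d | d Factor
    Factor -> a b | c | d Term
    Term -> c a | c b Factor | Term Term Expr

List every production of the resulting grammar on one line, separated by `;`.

Expr -> X1 X2 | X2 X3 | X3 Factor; Factor -> X4 X1 | c | X3 Term; Term -> X2 X4 | X2 Y1 | Term Y2; X1 -> b; X2 -> c; X3 -> d; X4 -> a; Y1 -> X1 Factor; Y2 -> Term Expr

Introduce a nonterminal for each terminal appearing in a rule of length ≥ 2: X1 → b, X2 → c, X3 → d, X4 → a.
Binarize each right-hand side of length ≥ 3 by chaining fresh nonterminals (Y1, Y2, …): affected rules were Term → X2 X1 Factor; Term → Term Term Expr.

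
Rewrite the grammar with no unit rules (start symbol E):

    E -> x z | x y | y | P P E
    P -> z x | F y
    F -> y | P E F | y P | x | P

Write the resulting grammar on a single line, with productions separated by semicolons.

Unit pairs: F ⇒* {P}.
For every A with A ⇒* B via unit rules, add B's non-unit alternatives to A; then delete every rule of the form X → Y.

E -> x z | x y | y | P P E; P -> z x | F y; F -> y | P E F | y P | x | z x | F y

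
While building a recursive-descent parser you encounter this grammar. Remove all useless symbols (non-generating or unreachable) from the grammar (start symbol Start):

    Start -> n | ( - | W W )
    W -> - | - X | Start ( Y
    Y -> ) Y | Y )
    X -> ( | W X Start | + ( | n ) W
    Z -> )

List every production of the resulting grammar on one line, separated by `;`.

Generating nonterminals: {Start, W, X, Z}.
Reachable from Start after that: {Start, W, X}.
Removed useless symbols: {Y, Z} and every production mentioning them.

Start -> n | ( - | W W ); W -> - | - X; X -> ( | W X Start | + ( | n ) W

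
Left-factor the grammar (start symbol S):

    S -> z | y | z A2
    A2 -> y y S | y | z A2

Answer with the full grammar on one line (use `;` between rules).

S -> y | z S'; A2 -> z A2 | y A2'; S' -> ε | A2; A2' -> y S | ε

S has alternatives sharing prefix 'z': factor to S → z S' with S' → ε | A2.
A2 has alternatives sharing prefix 'y': factor to A2 → y A2' with A2' → y S | ε.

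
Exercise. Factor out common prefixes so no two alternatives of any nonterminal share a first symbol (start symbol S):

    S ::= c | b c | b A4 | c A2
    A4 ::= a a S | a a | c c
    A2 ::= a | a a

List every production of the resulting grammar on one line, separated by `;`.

S has alternatives sharing prefix 'c': factor to S → c S' with S' → ε | A2.
S has alternatives sharing prefix 'b': factor to S → b S'' with S'' → c | A4.
A4 has alternatives sharing prefix 'a a': factor to A4 → a a A4' with A4' → S | ε.
A2 has alternatives sharing prefix 'a': factor to A2 → a A2' with A2' → ε | a.

S ::= c S' | b S''; A4 ::= c c | a a A4'; A2 ::= a A2'; S' ::= eps | A2; S'' ::= c | A4; A4' ::= S | eps; A2' ::= eps | a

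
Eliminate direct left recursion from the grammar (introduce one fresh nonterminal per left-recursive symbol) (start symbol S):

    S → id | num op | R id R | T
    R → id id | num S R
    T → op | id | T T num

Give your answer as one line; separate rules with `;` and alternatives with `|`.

T is directly left-recursive.
For T: α = {T num}, β = {op, id}. Rewrite as T → β T' and T' → α T' | ε.

S → id | num op | R id R | T; R → id id | num S R; T → op T' | id T'; T' → T num T' | ε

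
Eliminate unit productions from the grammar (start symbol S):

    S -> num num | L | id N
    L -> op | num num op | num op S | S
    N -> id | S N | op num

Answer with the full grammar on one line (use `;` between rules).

Unit pairs: L ⇒* {S}; S ⇒* {L}.
For every A with A ⇒* B via unit rules, add B's non-unit alternatives to A; then delete every rule of the form X → Y.

S -> op | num num op | num op S | num num | id N; L -> op | num num op | num op S | num num | id N; N -> id | S N | op num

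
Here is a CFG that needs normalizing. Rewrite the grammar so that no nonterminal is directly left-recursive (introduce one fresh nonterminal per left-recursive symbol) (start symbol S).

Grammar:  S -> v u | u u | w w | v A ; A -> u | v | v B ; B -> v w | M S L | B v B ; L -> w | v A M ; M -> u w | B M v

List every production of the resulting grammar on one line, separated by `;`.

S -> v u | u u | w w | v A; A -> u | v | v B; B -> v w B' | M S L B'; L -> w | v A M; M -> u w | B M v; B' -> v B B' | ε

B is directly left-recursive.
For B: α = {v B}, β = {v w, M S L}. Rewrite as B → β B' and B' → α B' | ε.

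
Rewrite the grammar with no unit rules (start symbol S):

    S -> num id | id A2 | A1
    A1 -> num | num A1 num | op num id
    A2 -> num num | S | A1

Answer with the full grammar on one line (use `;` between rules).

S -> num | num A1 num | op num id | num id | id A2; A1 -> num | num A1 num | op num id; A2 -> num num | num | num A1 num | op num id | num id | id A2

Unit pairs: A2 ⇒* {A1, S}; S ⇒* {A1}.
Replace each nonterminal's rules with the union of the non-unit rules of every nonterminal it unit-derives.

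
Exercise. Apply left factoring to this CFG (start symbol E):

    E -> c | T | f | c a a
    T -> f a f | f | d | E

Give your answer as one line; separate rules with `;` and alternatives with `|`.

E -> T | f | c E'; T -> d | E | f T'; E' -> ε | a a; T' -> a f | ε

E has alternatives sharing prefix 'c': factor to E → c E' with E' → ε | a a.
T has alternatives sharing prefix 'f': factor to T → f T' with T' → a f | ε.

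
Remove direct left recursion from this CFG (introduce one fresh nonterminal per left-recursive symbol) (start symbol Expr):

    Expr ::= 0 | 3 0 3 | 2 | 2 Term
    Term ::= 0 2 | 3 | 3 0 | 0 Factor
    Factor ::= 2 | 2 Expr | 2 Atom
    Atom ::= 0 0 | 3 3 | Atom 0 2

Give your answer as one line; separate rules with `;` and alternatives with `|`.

Expr ::= 0 | 3 0 3 | 2 | 2 Term; Term ::= 0 2 | 3 | 3 0 | 0 Factor; Factor ::= 2 | 2 Expr | 2 Atom; Atom ::= 0 0 Atom1 | 3 3 Atom1; Atom1 ::= 0 2 Atom1 | eps

Left recursion appears on Atom.
For Atom: α = {0 2}, β = {0 0, 3 3}. Rewrite as Atom → β Atom1 and Atom1 → α Atom1 | ε.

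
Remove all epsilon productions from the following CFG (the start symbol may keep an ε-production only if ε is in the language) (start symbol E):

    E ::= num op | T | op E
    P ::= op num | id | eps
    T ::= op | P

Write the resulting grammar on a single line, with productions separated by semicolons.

Nullable nonterminals: {E, P, T}.
ε ∈ L(G) since E is nullable, so keep E → ε.
Add the nullable-subset variants: E → op E gives op E | op.

E ::= num op | T | op E | op | ε; P ::= op num | id; T ::= op | P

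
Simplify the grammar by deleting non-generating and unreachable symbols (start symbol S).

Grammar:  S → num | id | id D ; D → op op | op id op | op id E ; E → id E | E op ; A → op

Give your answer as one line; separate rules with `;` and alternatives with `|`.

S → num | id | id D; D → op op | op id op

Generating nonterminals: {A, D, S}.
Reachable from S after that: {D, S}.
Removed useless symbols: {A, E} and every production mentioning them.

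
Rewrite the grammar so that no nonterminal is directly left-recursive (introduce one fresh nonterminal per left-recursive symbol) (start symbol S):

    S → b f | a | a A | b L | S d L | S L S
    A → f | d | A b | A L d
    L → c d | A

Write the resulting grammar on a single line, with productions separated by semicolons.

Left recursion appears on S, A.
For S: α = {d L, L S}, β = {b f, a, a A, b L}. Rewrite as S → β S' and S' → α S' | ε.
For A: α = {b, L d}, β = {f, d}. Rewrite as A → β A' and A' → α A' | ε.

S → b f S' | a S' | a A S' | b L S'; A → f A' | d A'; L → c d | A; S' → d L S' | L S S' | eps; A' → b A' | L d A' | eps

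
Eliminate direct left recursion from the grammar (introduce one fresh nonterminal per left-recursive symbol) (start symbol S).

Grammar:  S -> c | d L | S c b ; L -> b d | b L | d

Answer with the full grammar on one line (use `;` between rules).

Directly left-recursive nonterminal: S.
For S: α = {c b}, β = {c, d L}. Rewrite as S → β S' and S' → α S' | ε.

S -> c S' | d L S'; L -> b d | b L | d; S' -> c b S' | epsilon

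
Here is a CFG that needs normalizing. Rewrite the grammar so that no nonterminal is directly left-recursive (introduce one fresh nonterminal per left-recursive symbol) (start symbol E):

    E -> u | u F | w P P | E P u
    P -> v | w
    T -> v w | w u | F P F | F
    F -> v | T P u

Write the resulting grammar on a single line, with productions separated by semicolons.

Directly left-recursive nonterminal: E.
For E: α = {P u}, β = {u, u F, w P P}. Rewrite as E → β E' and E' → α E' | ε.

E -> u E' | u F E' | w P P E'; P -> v | w; T -> v w | w u | F P F | F; F -> v | T P u; E' -> P u E' | eps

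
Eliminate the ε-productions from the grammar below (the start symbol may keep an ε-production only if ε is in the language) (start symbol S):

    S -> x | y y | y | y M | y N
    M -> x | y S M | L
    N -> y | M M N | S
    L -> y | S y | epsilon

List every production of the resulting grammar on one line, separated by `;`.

The nullable symbols are {L, M}.
ε ∉ L(G), so no ε-production is kept.
Expand every rule over subsets of its nullable positions: M → y S M gives y S M | y S. N → M M N gives M M N | M N.

S -> x | y y | y | y M | y N; M -> x | y S M | y S | L; N -> y | M M N | M N | S; L -> y | S y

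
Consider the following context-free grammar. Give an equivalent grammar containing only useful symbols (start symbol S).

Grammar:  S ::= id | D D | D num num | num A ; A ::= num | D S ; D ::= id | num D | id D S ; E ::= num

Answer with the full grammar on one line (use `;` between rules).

S ::= id | D D | D num num | num A; A ::= num | D S; D ::= id | num D | id D S

Generating nonterminals: {A, D, E, S}.
Reachable from S after that: {A, D, S}.
Removed useless symbols: {E} and every production mentioning them.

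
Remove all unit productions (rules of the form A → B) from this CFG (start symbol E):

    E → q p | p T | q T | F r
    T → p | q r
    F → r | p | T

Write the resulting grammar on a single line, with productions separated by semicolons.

E → q p | p T | q T | F r; T → p | q r; F → r | p | q r

Unit pairs: F ⇒* {T}.
Replace each nonterminal's rules with the union of the non-unit rules of every nonterminal it unit-derives.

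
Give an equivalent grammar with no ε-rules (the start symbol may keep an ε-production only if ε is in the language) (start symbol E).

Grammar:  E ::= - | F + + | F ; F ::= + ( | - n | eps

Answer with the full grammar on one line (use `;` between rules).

E ::= - | F + + | + + | F | ε; F ::= + ( | - n

Nullable nonterminals: {E, F}.
ε ∈ L(G) since E is nullable, so keep E → ε.
Add the nullable-subset variants: E → F + + gives F + + | + +.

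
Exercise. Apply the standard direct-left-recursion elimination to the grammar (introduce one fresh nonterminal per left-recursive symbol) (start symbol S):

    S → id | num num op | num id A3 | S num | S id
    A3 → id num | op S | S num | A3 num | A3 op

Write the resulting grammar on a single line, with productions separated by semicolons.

Directly left-recursive nonterminals: S, A3.
For S: α = {num, id}, β = {id, num num op, num id A3}. Rewrite as S → β S' and S' → α S' | ε.
For A3: α = {num, op}, β = {id num, op S, S num}. Rewrite as A3 → β A3' and A3' → α A3' | ε.

S → id S' | num num op S' | num id A3 S'; A3 → id num A3' | op S A3' | S num A3'; S' → num S' | id S' | ε; A3' → num A3' | op A3' | ε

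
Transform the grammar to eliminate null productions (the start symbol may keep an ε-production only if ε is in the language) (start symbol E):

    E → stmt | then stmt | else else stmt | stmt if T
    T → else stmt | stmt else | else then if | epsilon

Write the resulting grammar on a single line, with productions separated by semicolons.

E → stmt | then stmt | else else stmt | stmt if T | stmt if; T → else stmt | stmt else | else then if

Nullable nonterminals: {T}.
ε ∉ L(G), so no ε-production is kept.
Expand every rule over subsets of its nullable positions: E → stmt if T gives stmt if T | stmt if.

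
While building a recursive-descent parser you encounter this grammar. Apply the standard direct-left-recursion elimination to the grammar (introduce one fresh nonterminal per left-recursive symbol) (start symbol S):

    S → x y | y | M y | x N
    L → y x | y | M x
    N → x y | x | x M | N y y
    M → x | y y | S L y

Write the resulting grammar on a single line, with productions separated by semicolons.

S → x y | y | M y | x N; L → y x | y | M x; N → x y N' | x N' | x M N'; M → x | y y | S L y; N' → y y N' | epsilon

N is directly left-recursive.
For N: α = {y y}, β = {x y, x, x M}. Rewrite as N → β N' and N' → α N' | ε.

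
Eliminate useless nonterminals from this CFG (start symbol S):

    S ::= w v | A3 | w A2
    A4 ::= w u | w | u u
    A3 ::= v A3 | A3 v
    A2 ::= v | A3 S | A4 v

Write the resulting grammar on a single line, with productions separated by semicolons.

S ::= w v | w A2; A4 ::= w u | w | u u; A2 ::= v | A4 v

Generating nonterminals: {A2, A4, S}.
Reachable from S after that: {A2, A4, S}.
Removed useless symbols: {A3} and every production mentioning them.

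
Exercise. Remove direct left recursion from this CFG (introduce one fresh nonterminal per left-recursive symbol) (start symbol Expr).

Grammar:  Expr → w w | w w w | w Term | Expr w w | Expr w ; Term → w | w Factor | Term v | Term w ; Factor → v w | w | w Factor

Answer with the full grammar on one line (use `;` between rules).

Left recursion appears on Expr, Term.
For Expr: α = {w w, w}, β = {w w, w w w, w Term}. Rewrite as Expr → β Expr1 and Expr1 → α Expr1 | ε.
For Term: α = {v, w}, β = {w, w Factor}. Rewrite as Term → β Term1 and Term1 → α Term1 | ε.

Expr → w w Expr1 | w w w Expr1 | w Term Expr1; Term → w Term1 | w Factor Term1; Factor → v w | w | w Factor; Expr1 → w w Expr1 | w Expr1 | ε; Term1 → v Term1 | w Term1 | ε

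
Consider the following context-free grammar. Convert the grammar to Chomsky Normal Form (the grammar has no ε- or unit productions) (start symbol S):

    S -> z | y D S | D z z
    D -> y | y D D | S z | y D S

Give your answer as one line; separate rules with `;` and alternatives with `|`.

S -> z | X1 Y1 | D Y2; D -> y | X1 Y3 | S X2 | X1 Y4; X1 -> y; X2 -> z; Y1 -> D S; Y2 -> X2 X2; Y3 -> D D; Y4 -> D S

Introduce a nonterminal for each terminal appearing in a rule of length ≥ 2: X1 → y, X2 → z.
Binarize each right-hand side of length ≥ 3 by chaining fresh nonterminals (Y1, Y2, …): affected rules were S → X1 D S; S → D X2 X2; D → X1 D D; D → X1 D S.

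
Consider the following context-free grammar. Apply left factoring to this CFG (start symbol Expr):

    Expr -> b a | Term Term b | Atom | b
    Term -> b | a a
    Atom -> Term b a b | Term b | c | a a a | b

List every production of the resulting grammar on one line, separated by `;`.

Expr -> Term Term b | Atom | b Expr1; Term -> b | a a; Atom -> c | a a a | b | Term b Atom1; Expr1 -> a | ε; Atom1 -> a b | ε

Expr has alternatives sharing prefix 'b': factor to Expr → b Expr1 with Expr1 → a | ε.
Atom has alternatives sharing prefix 'Term b': factor to Atom → Term b Atom1 with Atom1 → a b | ε.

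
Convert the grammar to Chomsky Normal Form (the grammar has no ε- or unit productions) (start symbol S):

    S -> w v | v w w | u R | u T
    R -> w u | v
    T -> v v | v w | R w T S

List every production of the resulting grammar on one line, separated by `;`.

S -> X1 X2 | X2 Y1 | X3 R | X3 T; R -> X1 X3 | v; T -> X2 X2 | X2 X1 | R Y2; X1 -> w; X2 -> v; X3 -> u; Y1 -> X1 X1; Y2 -> X1 Y3; Y3 -> T S

Introduce a nonterminal for each terminal appearing in a rule of length ≥ 2: X1 → w, X2 → v, X3 → u.
Binarize each right-hand side of length ≥ 3 by chaining fresh nonterminals (Y1, Y2, …): affected rules were S → X2 X1 X1; T → R X1 T S.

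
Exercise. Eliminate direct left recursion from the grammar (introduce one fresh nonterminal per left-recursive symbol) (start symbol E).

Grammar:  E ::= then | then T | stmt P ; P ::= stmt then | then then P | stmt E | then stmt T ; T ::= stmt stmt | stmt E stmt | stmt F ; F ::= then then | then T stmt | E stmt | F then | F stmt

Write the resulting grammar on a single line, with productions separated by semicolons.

Left recursion appears on F.
For F: α = {then, stmt}, β = {then then, then T stmt, E stmt}. Rewrite as F → β F' and F' → α F' | ε.

E ::= then | then T | stmt P; P ::= stmt then | then then P | stmt E | then stmt T; T ::= stmt stmt | stmt E stmt | stmt F; F ::= then then F' | then T stmt F' | E stmt F'; F' ::= then F' | stmt F' | epsilon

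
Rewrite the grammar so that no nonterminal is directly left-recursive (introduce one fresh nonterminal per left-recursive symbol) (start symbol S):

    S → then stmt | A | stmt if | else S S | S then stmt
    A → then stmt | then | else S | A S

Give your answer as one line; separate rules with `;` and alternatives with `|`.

Left recursion appears on S, A.
For S: α = {then stmt}, β = {then stmt, A, stmt if, else S S}. Rewrite as S → β S' and S' → α S' | ε.
For A: α = {S}, β = {then stmt, then, else S}. Rewrite as A → β A' and A' → α A' | ε.

S → then stmt S' | A S' | stmt if S' | else S S S'; A → then stmt A' | then A' | else S A'; S' → then stmt S' | epsilon; A' → S A' | epsilon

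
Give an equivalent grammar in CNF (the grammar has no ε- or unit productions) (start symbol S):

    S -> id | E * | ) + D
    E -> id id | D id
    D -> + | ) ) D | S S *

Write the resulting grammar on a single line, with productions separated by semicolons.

Introduce a nonterminal for each terminal appearing in a rule of length ≥ 2: X1 → *, X2 → ), X3 → +, X4 → id.
Binarize each right-hand side of length ≥ 3 by chaining fresh nonterminals (Y1, Y2, …): affected rules were S → X2 X3 D; D → X2 X2 D; D → S S X1.

S -> id | E X1 | X2 Y1; E -> X4 X4 | D X4; D -> + | X2 Y2 | S Y3; X1 -> *; X2 -> ); X3 -> +; X4 -> id; Y1 -> X3 D; Y2 -> X2 D; Y3 -> S X1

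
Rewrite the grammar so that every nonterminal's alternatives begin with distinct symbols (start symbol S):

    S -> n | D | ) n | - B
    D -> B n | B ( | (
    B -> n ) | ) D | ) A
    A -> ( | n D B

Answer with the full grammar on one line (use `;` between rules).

D has alternatives sharing prefix 'B': factor to D → B D' with D' → n | (.
B has alternatives sharing prefix ')': factor to B → ) B' with B' → D | A.

S -> n | D | ) n | - B; D -> ( | B D'; B -> n ) | ) B'; A -> ( | n D B; D' -> n | (; B' -> D | A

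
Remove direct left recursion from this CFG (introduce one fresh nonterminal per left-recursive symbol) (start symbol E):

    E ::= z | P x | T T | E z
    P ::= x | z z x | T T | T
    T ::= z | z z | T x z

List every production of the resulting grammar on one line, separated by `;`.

E ::= z E' | P x E' | T T E'; P ::= x | z z x | T T | T; T ::= z T' | z z T'; E' ::= z E' | ε; T' ::= x z T' | ε

Left recursion appears on E, T.
For E: α = {z}, β = {z, P x, T T}. Rewrite as E → β E' and E' → α E' | ε.
For T: α = {x z}, β = {z, z z}. Rewrite as T → β T' and T' → α T' | ε.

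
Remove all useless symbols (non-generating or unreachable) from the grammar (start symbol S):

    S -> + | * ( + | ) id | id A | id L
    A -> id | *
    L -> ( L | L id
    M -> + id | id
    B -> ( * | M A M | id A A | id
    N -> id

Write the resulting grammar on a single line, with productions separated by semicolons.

S -> + | * ( + | ) id | id A; A -> id | *

Generating nonterminals: {A, B, M, N, S}.
Reachable from S after that: {A, S}.
Removed useless symbols: {B, L, M, N} and every production mentioning them.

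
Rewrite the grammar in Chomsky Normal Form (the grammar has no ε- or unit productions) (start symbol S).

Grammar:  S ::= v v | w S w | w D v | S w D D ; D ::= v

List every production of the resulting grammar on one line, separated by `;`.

S ::= X1 X1 | X2 Y1 | X2 Y2 | S Y3; D ::= v; X1 ::= v; X2 ::= w; Y1 ::= S X2; Y2 ::= D X1; Y3 ::= X2 Y4; Y4 ::= D D

Introduce a nonterminal for each terminal appearing in a rule of length ≥ 2: X1 → v, X2 → w.
Binarize each right-hand side of length ≥ 3 by chaining fresh nonterminals (Y1, Y2, …): affected rules were S → X2 S X2; S → X2 D X1; S → S X2 D D.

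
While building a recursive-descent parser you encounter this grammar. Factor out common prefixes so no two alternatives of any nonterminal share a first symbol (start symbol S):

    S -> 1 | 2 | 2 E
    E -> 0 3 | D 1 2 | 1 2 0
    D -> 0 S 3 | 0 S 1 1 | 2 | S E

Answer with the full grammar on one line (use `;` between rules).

S -> 1 | 2 S'; E -> 0 3 | D 1 2 | 1 2 0; D -> 2 | S E | 0 S D'; S' -> ε | E; D' -> 3 | 1 1

S has alternatives sharing prefix '2': factor to S → 2 S' with S' → ε | E.
D has alternatives sharing prefix '0 S': factor to D → 0 S D' with D' → 3 | 1 1.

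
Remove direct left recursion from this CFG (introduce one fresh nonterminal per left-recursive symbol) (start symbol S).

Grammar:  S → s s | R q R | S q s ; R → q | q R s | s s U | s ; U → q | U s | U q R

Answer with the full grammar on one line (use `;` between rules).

Directly left-recursive nonterminals: S, U.
For S: α = {q s}, β = {s s, R q R}. Rewrite as S → β S' and S' → α S' | ε.
For U: α = {s, q R}, β = {q}. Rewrite as U → β U' and U' → α U' | ε.

S → s s S' | R q R S'; R → q | q R s | s s U | s; U → q U'; S' → q s S' | ε; U' → s U' | q R U' | ε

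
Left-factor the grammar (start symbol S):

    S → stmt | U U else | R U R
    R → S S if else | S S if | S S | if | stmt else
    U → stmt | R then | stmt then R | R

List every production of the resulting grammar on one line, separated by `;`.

R has alternatives sharing prefix 'S S': factor to R → S S R' with R' → if else | if | ε.
U has alternatives sharing prefix 'stmt': factor to U → stmt U' with U' → ε | then R.
U has alternatives sharing prefix 'R': factor to U → R U'' with U'' → then | ε.
R' has alternatives sharing prefix 'if': factor to R' → if R'' with R'' → else | ε.

S → stmt | U U else | R U R; R → if | stmt else | S S R'; U → stmt U' | R U''; R' → ε | if R''; U' → ε | then R; U'' → then | ε; R'' → else | ε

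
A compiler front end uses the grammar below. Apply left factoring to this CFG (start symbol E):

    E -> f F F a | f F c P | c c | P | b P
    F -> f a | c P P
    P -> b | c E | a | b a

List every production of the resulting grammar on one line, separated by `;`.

E has alternatives sharing prefix 'f F': factor to E → f F E' with E' → F a | c P.
P has alternatives sharing prefix 'b': factor to P → b P' with P' → ε | a.

E -> c c | P | b P | f F E'; F -> f a | c P P; P -> c E | a | b P'; E' -> F a | c P; P' -> epsilon | a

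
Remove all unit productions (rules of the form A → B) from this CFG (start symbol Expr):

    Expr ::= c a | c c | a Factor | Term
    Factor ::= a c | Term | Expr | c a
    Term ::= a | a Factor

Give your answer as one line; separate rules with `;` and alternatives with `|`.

Unit pairs: Expr ⇒* {Term}; Factor ⇒* {Expr, Term}.
For every A with A ⇒* B via unit rules, add B's non-unit alternatives to A; then delete every rule of the form X → Y.

Expr ::= a | a Factor | c a | c c; Factor ::= a | a Factor | a c | c a | c c; Term ::= a | a Factor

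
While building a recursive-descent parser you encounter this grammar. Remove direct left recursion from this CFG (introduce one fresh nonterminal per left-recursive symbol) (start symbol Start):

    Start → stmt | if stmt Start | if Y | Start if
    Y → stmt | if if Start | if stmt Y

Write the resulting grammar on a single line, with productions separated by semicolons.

Start is directly left-recursive.
For Start: α = {if}, β = {stmt, if stmt Start, if Y}. Rewrite as Start → β Start1 and Start1 → α Start1 | ε.

Start → stmt Start1 | if stmt Start Start1 | if Y Start1; Y → stmt | if if Start | if stmt Y; Start1 → if Start1 | ε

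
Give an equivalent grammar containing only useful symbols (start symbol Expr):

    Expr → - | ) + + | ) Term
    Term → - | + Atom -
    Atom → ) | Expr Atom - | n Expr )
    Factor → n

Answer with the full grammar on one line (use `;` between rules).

Generating nonterminals: {Atom, Expr, Factor, Term}.
Reachable from Expr after that: {Atom, Expr, Term}.
Removed useless symbols: {Factor} and every production mentioning them.

Expr → - | ) + + | ) Term; Term → - | + Atom -; Atom → ) | Expr Atom - | n Expr )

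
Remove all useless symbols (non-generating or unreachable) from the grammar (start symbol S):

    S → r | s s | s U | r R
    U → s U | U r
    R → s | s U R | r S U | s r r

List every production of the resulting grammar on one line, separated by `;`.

Generating nonterminals: {R, S}.
Reachable from S after that: {R, S}.
Removed useless symbols: {U} and every production mentioning them.

S → r | s s | r R; R → s | s r r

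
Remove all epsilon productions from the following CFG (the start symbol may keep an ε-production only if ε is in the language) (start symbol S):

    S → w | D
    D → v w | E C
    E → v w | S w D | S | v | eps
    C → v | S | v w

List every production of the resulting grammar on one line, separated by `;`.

S → w | D; D → v w | E C | C; E → v w | S w D | S | v; C → v | S | v w

Nullable nonterminals: {E}.
ε ∉ L(G), so no ε-production is kept.
For each production, add variants omitting each subset of nullable occurrences: D → E C gives E C | C.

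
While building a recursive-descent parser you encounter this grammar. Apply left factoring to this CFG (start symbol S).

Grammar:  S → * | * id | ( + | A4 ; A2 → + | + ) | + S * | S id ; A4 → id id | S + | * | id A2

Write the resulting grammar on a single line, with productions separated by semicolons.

S → ( + | A4 | * S'; A2 → S id | + A2'; A4 → S + | * | id A4'; S' → ε | id; A2' → ε | ) | S *; A4' → id | A2

S has alternatives sharing prefix '*': factor to S → * S' with S' → ε | id.
A2 has alternatives sharing prefix '+': factor to A2 → + A2' with A2' → ε | ) | S *.
A4 has alternatives sharing prefix 'id': factor to A4 → id A4' with A4' → id | A2.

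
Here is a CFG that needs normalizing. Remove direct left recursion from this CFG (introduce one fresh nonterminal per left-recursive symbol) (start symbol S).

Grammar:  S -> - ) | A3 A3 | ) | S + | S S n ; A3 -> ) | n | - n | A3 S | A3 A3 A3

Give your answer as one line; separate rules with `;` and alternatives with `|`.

Directly left-recursive nonterminals: S, A3.
For S: α = {+, S n}, β = {- ), A3 A3, )}. Rewrite as S → β S' and S' → α S' | ε.
For A3: α = {S, A3 A3}, β = {), n, - n}. Rewrite as A3 → β A3' and A3' → α A3' | ε.

S -> - ) S' | A3 A3 S' | ) S'; A3 -> ) A3' | n A3' | - n A3'; S' -> + S' | S n S' | ε; A3' -> S A3' | A3 A3 A3' | ε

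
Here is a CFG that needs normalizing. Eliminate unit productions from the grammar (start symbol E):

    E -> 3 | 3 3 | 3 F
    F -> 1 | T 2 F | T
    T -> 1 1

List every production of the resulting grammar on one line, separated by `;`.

E -> 3 | 3 3 | 3 F; F -> 1 | T 2 F | 1 1; T -> 1 1

Unit pairs: F ⇒* {T}.
For every A with A ⇒* B via unit rules, add B's non-unit alternatives to A; then delete every rule of the form X → Y.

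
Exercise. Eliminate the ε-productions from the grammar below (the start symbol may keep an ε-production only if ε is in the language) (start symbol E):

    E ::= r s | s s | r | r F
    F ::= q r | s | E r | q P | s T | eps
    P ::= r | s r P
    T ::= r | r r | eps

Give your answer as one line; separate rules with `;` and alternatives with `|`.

E ::= r s | s s | r | r F; F ::= q r | s | E r | q P | s T; P ::= r | s r P; T ::= r | r r

Nullable nonterminals: {F, T}.
ε ∉ L(G), so no ε-production is kept.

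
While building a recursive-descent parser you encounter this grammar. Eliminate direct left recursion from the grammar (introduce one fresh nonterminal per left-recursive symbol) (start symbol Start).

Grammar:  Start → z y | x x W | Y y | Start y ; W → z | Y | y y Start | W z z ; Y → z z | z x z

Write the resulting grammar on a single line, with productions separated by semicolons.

Start → z y Start1 | x x W Start1 | Y y Start1; W → z W1 | Y W1 | y y Start W1; Y → z z | z x z; Start1 → y Start1 | ε; W1 → z z W1 | ε

Left recursion appears on Start, W.
For Start: α = {y}, β = {z y, x x W, Y y}. Rewrite as Start → β Start1 and Start1 → α Start1 | ε.
For W: α = {z z}, β = {z, Y, y y Start}. Rewrite as W → β W1 and W1 → α W1 | ε.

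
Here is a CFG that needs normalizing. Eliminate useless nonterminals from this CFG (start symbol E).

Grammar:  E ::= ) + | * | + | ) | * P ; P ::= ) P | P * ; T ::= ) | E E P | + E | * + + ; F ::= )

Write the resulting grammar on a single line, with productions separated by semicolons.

E ::= ) + | * | + | )

Generating nonterminals: {E, F, T}.
Reachable from E after that: {E}.
Removed useless symbols: {F, P, T} and every production mentioning them.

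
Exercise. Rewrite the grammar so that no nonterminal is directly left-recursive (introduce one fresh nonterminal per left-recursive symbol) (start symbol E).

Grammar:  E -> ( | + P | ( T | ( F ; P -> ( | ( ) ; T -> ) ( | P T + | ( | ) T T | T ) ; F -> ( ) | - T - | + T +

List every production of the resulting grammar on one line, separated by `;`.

E -> ( | + P | ( T | ( F; P -> ( | ( ); T -> ) ( T' | P T + T' | ( T' | ) T T T'; F -> ( ) | - T - | + T +; T' -> ) T' | epsilon

Left recursion appears on T.
For T: α = {)}, β = {) (, P T +, (, ) T T}. Rewrite as T → β T' and T' → α T' | ε.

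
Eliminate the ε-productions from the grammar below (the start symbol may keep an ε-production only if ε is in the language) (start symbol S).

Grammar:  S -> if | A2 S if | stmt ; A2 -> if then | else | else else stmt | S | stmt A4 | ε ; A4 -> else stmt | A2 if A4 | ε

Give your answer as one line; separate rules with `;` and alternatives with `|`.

The nullable symbols are {A2, A4}.
ε ∉ L(G), so no ε-production is kept.
Expand every rule over subsets of its nullable positions: S → A2 S if gives A2 S if | S if. A2 → stmt A4 gives stmt A4 | stmt. A4 → A2 if A4 gives A2 if A4 | A2 if | if A4 | if.

S -> if | A2 S if | S if | stmt; A2 -> if then | else | else else stmt | S | stmt A4 | stmt; A4 -> else stmt | A2 if A4 | A2 if | if A4 | if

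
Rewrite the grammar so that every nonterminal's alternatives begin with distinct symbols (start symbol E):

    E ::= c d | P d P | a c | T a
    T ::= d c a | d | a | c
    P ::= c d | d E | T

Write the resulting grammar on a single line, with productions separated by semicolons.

E ::= c d | P d P | a c | T a; T ::= a | c | d T'; P ::= c d | d E | T; T' ::= c a | epsilon

T has alternatives sharing prefix 'd': factor to T → d T' with T' → c a | ε.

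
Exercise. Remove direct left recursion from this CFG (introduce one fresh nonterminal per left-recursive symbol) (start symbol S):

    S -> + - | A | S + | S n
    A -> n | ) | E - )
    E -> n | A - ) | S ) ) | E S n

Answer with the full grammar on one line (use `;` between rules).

S -> + - S' | A S'; A -> n | ) | E - ); E -> n E' | A - ) E' | S ) ) E'; S' -> + S' | n S' | ε; E' -> S n E' | ε

Directly left-recursive nonterminals: S, E.
For S: α = {+, n}, β = {+ -, A}. Rewrite as S → β S' and S' → α S' | ε.
For E: α = {S n}, β = {n, A - ), S ) )}. Rewrite as E → β E' and E' → α E' | ε.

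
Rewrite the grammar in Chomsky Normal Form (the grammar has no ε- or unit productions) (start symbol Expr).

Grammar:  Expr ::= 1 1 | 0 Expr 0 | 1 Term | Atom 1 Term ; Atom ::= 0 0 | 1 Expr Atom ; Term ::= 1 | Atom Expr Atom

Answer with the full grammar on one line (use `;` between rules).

Expr ::= X1 X1 | X2 Y1 | X1 Term | Atom Y2; Atom ::= X2 X2 | X1 Y3; Term ::= 1 | Atom Y4; X1 ::= 1; X2 ::= 0; Y1 ::= Expr X2; Y2 ::= X1 Term; Y3 ::= Expr Atom; Y4 ::= Expr Atom

Introduce a nonterminal for each terminal appearing in a rule of length ≥ 2: X1 → 1, X2 → 0.
Binarize each right-hand side of length ≥ 3 by chaining fresh nonterminals (Y1, Y2, …): affected rules were Expr → X2 Expr X2; Expr → Atom X1 Term; Atom → X1 Expr Atom; Term → Atom Expr Atom.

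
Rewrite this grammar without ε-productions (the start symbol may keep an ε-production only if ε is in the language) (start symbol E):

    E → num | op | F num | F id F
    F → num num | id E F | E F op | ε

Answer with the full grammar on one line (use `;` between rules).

Nullable nonterminals: {F}.
ε ∉ L(G), so no ε-production is kept.
Expand every rule over subsets of its nullable positions: E → F id F gives F id F | F id | id F | id. F → id E F gives id E F | id E. F → E F op gives E F op | E op.

E → num | op | F num | F id F | F id | id F | id; F → num num | id E F | id E | E F op | E op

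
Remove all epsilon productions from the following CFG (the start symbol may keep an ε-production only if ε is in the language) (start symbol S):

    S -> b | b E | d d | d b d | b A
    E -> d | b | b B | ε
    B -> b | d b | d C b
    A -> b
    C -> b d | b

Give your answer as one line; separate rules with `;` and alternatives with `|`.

S -> b | b E | d d | d b d | b A; E -> d | b | b B; B -> b | d b | d C b; A -> b; C -> b d | b

Nullable set = {E}.
ε ∉ L(G), so no ε-production is kept.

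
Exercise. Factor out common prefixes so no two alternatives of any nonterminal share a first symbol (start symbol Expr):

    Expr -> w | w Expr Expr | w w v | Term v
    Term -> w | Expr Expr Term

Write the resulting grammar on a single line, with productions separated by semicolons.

Expr has alternatives sharing prefix 'w': factor to Expr → w Expr1 with Expr1 → ε | Expr Expr | w v.

Expr -> Term v | w Expr1; Term -> w | Expr Expr Term; Expr1 -> ε | Expr Expr | w v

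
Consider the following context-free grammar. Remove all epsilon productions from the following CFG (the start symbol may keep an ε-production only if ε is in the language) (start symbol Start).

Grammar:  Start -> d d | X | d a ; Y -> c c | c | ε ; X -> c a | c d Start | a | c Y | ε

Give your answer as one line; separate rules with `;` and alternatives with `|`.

The nullable symbols are {Start, X, Y}.
ε ∈ L(G) since Start is nullable, so keep Start → ε.
Add the nullable-subset variants: X → c d Start gives c d Start | c d. X → c Y gives c Y | c.

Start -> d d | X | d a | ε; Y -> c c | c; X -> c a | c d Start | c d | a | c Y | c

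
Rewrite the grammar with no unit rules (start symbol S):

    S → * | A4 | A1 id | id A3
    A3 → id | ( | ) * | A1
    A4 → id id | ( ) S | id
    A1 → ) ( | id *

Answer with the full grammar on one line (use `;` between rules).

S → id id | ( ) S | id | * | A1 id | id A3; A3 → ) ( | id * | id | ( | ) *; A4 → id id | ( ) S | id; A1 → ) ( | id *

Unit pairs: A3 ⇒* {A1}; S ⇒* {A4}.
For each unit pair (A, B), copy every non-unit production of B to A, then drop all unit productions.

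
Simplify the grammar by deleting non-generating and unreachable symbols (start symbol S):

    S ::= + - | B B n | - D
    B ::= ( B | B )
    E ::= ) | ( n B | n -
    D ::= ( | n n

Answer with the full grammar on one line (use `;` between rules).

Generating nonterminals: {D, E, S}.
Reachable from S after that: {D, S}.
Removed useless symbols: {B, E} and every production mentioning them.

S ::= + - | - D; D ::= ( | n n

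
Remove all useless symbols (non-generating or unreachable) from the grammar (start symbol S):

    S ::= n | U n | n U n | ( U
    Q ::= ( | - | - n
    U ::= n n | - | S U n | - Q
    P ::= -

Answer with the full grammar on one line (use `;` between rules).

S ::= n | U n | n U n | ( U; Q ::= ( | - | - n; U ::= n n | - | S U n | - Q

Generating nonterminals: {P, Q, S, U}.
Reachable from S after that: {Q, S, U}.
Removed useless symbols: {P} and every production mentioning them.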